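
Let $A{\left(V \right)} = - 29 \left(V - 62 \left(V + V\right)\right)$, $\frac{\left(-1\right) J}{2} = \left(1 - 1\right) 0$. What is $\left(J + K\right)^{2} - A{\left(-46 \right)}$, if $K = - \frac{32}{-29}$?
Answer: $\frac{137993986}{841} \approx 1.6408 \cdot 10^{5}$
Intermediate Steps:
$J = 0$ ($J = - 2 \left(1 - 1\right) 0 = - 2 \cdot 0 \cdot 0 = \left(-2\right) 0 = 0$)
$K = \frac{32}{29}$ ($K = \left(-32\right) \left(- \frac{1}{29}\right) = \frac{32}{29} \approx 1.1034$)
$A{\left(V \right)} = 3567 V$ ($A{\left(V \right)} = - 29 \left(V - 62 \cdot 2 V\right) = - 29 \left(V - 124 V\right) = - 29 \left(- 123 V\right) = 3567 V$)
$\left(J + K\right)^{2} - A{\left(-46 \right)} = \left(0 + \frac{32}{29}\right)^{2} - 3567 \left(-46\right) = \left(\frac{32}{29}\right)^{2} - -164082 = \frac{1024}{841} + 164082 = \frac{137993986}{841}$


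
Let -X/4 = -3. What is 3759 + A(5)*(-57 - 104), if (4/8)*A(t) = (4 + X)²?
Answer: -78673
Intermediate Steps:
X = 12 (X = -4*(-3) = 12)
A(t) = 512 (A(t) = 2*(4 + 12)² = 2*16² = 2*256 = 512)
3759 + A(5)*(-57 - 104) = 3759 + 512*(-57 - 104) = 3759 + 512*(-161) = 3759 - 82432 = -78673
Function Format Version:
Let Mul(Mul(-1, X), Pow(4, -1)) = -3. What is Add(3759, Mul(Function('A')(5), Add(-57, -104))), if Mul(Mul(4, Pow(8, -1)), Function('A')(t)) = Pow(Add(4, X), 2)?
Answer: -78673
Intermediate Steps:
X = 12 (X = Mul(-4, -3) = 12)
Function('A')(t) = 512 (Function('A')(t) = Mul(2, Pow(Add(4, 12), 2)) = Mul(2, Pow(16, 2)) = Mul(2, 256) = 512)
Add(3759, Mul(Function('A')(5), Add(-57, -104))) = Add(3759, Mul(512, Add(-57, -104))) = Add(3759, Mul(512, -161)) = Add(3759, -82432) = -78673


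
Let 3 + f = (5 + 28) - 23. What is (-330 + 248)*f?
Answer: -574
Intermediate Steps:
f = 7 (f = -3 + ((5 + 28) - 23) = -3 + (33 - 23) = -3 + 10 = 7)
(-330 + 248)*f = (-330 + 248)*7 = -82*7 = -574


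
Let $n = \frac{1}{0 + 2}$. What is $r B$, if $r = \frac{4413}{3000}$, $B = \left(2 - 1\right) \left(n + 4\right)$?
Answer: $\frac{13239}{2000} \approx 6.6195$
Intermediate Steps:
$n = \frac{1}{2} \approx 0.5$
$B = \frac{9}{2}$ ($B = \left(2 - 1\right) \left(\frac{1}{2} + 4\right) = 1 \cdot \frac{9}{2} = \frac{9}{2} \approx 4.5$)
$r = \frac{1471}{1000}$ ($r = 4413 \cdot \frac{1}{3000} = \frac{1471}{1000} \approx 1.471$)
$r B = \frac{1471}{1000} \cdot \frac{9}{2} = \frac{13239}{2000}$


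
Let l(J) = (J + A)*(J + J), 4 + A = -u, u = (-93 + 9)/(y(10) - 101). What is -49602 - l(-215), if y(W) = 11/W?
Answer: -47996476/333 ≈ -1.4413e+5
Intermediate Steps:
u = 280/333 (u = (-93 + 9)/(11/10 - 101) = -84/(11*(⅒) - 101) = -84/(11/10 - 101) = -84/(-999/10) = -84*(-10/999) = 280/333 ≈ 0.84084)
A = -1612/333 (A = -4 - 1*280/333 = -4 - 280/333 = -1612/333 ≈ -4.8408)
l(J) = 2*J*(-1612/333 + J) (l(J) = (J - 1612/333)*(J + J) = (-1612/333 + J)*(2*J) = 2*J*(-1612/333 + J))
-49602 - l(-215) = -49602 - 2*(-215)*(-1612 + 333*(-215))/333 = -49602 - 2*(-215)*(-1612 - 71595)/333 = -49602 - 2*(-215)*(-73207)/333 = -49602 - 1*31479010/333 = -49602 - 31479010/333 = -47996476/333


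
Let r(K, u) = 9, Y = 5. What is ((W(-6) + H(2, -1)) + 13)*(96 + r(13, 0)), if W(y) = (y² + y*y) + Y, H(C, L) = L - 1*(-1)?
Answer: 9450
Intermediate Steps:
H(C, L) = 1 + L (H(C, L) = L + 1 = 1 + L)
W(y) = 5 + 2*y² (W(y) = (y² + y*y) + 5 = (y² + y²) + 5 = 2*y² + 5 = 5 + 2*y²)
((W(-6) + H(2, -1)) + 13)*(96 + r(13, 0)) = (((5 + 2*(-6)²) + (1 - 1)) + 13)*(96 + 9) = (((5 + 2*36) + 0) + 13)*105 = (((5 + 72) + 0) + 13)*105 = ((77 + 0) + 13)*105 = (77 + 13)*105 = 90*105 = 9450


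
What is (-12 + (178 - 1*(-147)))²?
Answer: 97969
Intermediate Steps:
(-12 + (178 - 1*(-147)))² = (-12 + (178 + 147))² = (-12 + 325)² = 313² = 97969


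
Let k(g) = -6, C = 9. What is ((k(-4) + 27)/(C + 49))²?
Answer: 441/3364 ≈ 0.13109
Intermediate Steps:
((k(-4) + 27)/(C + 49))² = ((-6 + 27)/(9 + 49))² = (21/58)² = 441/3364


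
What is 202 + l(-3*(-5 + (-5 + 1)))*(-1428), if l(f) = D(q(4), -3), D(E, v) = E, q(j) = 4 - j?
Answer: 202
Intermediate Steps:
l(f) = 0 (l(f) = 4 - 1*4 = 4 - 4 = 0)
202 + l(-3*(-5 + (-5 + 1)))*(-1428) = 202 + 0*(-1428) = 202 + 0 = 202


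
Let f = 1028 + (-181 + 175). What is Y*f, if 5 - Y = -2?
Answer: 7154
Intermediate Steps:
f = 1022 (f = 1028 - 6 = 1022)
Y = 7 (Y = 5 - 1*(-2) = 5 + 2 = 7)
Y*f = 7*1022 = 7154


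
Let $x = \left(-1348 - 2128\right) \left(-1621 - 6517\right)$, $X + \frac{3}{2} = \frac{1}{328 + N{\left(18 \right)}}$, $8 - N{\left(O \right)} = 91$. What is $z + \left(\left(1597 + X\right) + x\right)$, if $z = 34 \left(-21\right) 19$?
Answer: $\frac{13855101577}{490} \approx 2.8276 \cdot 10^{7}$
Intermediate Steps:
$N{\left(O \right)} = -83$ ($N{\left(O \right)} = 8 - 91 = -83$)
$z = -13566$ ($z = \left(-714\right) 19 = -13566$)
$X = - \frac{733}{490}$ ($X = - \frac{3}{2} + \frac{1}{328 - 83} = - \frac{3}{2} + \frac{1}{245} = - \frac{733}{490} \approx -1.4959$)
$x = 28287688$ ($x = \left(-3476\right) \left(-8138\right) = 28287688$)
$z + \left(\left(1597 + X\right) + x\right) = -13566 + \left(\left(1597 - \frac{733}{490}\right) + 28287688\right) = -13566 + \left(\frac{781797}{490} + 28287688\right) = -13566 + \frac{13861748917}{490} = \frac{13855101577}{490}$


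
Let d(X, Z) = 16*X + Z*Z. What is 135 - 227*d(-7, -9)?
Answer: 7172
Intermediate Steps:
d(X, Z) = Z² + 16*X (d(X, Z) = 16*X + Z² = Z² + 16*X)
135 - 227*d(-7, -9) = 135 - 227*((-9)² + 16*(-7)) = 135 - 227*(81 - 112) = 135 - 227*(-31) = 135 + 7037 = 7172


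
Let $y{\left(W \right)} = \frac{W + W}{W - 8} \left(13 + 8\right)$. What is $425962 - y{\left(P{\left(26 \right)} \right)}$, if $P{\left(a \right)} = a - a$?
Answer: $425962$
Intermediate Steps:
$P{\left(a \right)} = 0$
$y{\left(W \right)} = \frac{42 W}{-8 + W}$ ($y{\left(W \right)} = \frac{2 W}{-8 + W} 21 = \frac{42 W}{-8 + W}$)
$425962 - y{\left(P{\left(26 \right)} \right)} = 425962 - 42 \cdot 0 \frac{1}{-8 + 0} = 425962 - 42 \cdot 0 \frac{1}{-8} = 425962 - 42 \cdot 0 \left(- \frac{1}{8}\right) = 425962 - 0 = 425962 + 0 = 425962$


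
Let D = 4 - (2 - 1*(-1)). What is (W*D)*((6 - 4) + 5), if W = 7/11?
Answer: 49/11 ≈ 4.4545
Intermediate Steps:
W = 7/11 (W = 7*(1/11) = 7/11 ≈ 0.63636)
D = 1 (D = 4 - (2 + 1) = 4 - 1*3 = 4 - 3 = 1)
(W*D)*((6 - 4) + 5) = ((7/11)*1)*((6 - 4) + 5) = 7*(2 + 5)/11 = (7/11)*7 = 49/11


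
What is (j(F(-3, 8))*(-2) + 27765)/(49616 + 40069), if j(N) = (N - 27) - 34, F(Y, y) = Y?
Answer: 27893/89685 ≈ 0.31101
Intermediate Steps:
j(N) = -61 + N (j(N) = (-27 + N) - 34 = -61 + N)
(j(F(-3, 8))*(-2) + 27765)/(49616 + 40069) = ((-61 - 3)*(-2) + 27765)/(49616 + 40069) = (-64*(-2) + 27765)/89685 = (128 + 27765)*(1/89685) = 27893*(1/89685) = 27893/89685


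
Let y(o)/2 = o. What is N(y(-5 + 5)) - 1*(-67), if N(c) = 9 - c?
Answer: 76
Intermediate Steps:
y(o) = 2*o
N(y(-5 + 5)) - 1*(-67) = (9 - 2*(-5 + 5)) - 1*(-67) = (9 - 2*0) + 67 = (9 - 1*0) + 67 = (9 + 0) + 67 = 9 + 67 = 76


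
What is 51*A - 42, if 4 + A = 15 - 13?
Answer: -144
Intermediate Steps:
A = -2 (A = -4 + (15 - 13) = -4 + 2 = -2)
51*A - 42 = 51*(-2) - 42 = -102 - 42 = -144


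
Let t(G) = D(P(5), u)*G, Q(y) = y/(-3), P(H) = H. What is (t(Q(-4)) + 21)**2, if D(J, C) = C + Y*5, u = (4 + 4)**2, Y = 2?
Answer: 128881/9 ≈ 14320.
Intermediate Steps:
u = 64 (u = 8**2 = 64)
Q(y) = -y/3 (Q(y) = y*(-1/3) = -y/3)
D(J, C) = 10 + C (D(J, C) = C + 2*5 = C + 10 = 10 + C)
t(G) = 74*G (t(G) = (10 + 64)*G = 74*G)
(t(Q(-4)) + 21)**2 = (74*(-1/3*(-4)) + 21)**2 = (74*(4/3) + 21)**2 = (296/3 + 21)**2 = (359/3)**2 = 128881/9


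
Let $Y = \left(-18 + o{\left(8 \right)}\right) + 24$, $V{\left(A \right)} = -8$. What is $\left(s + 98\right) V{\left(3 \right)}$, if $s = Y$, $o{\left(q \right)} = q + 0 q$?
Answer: $-896$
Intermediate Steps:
$o{\left(q \right)} = q$ ($o{\left(q \right)} = q + 0 = q$)
$Y = 14$ ($Y = \left(-18 + 8\right) + 24 = -10 + 24 = 14$)
$s = 14$
$\left(s + 98\right) V{\left(3 \right)} = \left(14 + 98\right) \left(-8\right) = 112 \left(-8\right) = -896$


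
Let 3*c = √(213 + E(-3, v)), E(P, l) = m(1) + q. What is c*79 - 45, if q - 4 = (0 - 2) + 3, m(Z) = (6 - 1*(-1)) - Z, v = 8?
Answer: -45 + 316*√14/3 ≈ 349.12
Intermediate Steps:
m(Z) = 7 - Z (m(Z) = (6 + 1) - Z = 7 - Z)
q = 5 (q = 4 + ((0 - 2) + 3) = 4 + (-2 + 3) = 4 + 1 = 5)
E(P, l) = 11 (E(P, l) = (7 - 1*1) + 5 = (7 - 1) + 5 = 6 + 5 = 11)
c = 4*√14/3 (c = √(213 + 11)/3 = √224/3 = (4*√14)/3 = 4*√14/3 ≈ 4.9889)
c*79 - 45 = (4*√14/3)*79 - 45 = 316*√14/3 - 45 = -45 + 316*√14/3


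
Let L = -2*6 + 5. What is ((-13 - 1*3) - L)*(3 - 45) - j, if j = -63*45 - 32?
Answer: 3245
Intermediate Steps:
L = -7 (L = -12 + 5 = -7)
j = -2867 (j = -2835 - 32 = -2867)
((-13 - 1*3) - L)*(3 - 45) - j = ((-13 - 1*3) - 1*(-7))*(3 - 45) - 1*(-2867) = ((-13 - 3) + 7)*(-42) + 2867 = (-16 + 7)*(-42) + 2867 = -9*(-42) + 2867 = 378 + 2867 = 3245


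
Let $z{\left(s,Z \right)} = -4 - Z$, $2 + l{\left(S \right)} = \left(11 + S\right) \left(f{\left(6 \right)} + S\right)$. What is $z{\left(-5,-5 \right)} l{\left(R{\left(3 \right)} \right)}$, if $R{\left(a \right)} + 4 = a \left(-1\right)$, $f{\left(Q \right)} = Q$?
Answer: $-6$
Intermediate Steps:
$R{\left(a \right)} = -4 - a$ ($R{\left(a \right)} = -4 + a \left(-1\right) = -4 - a$)
$l{\left(S \right)} = -2 + \left(6 + S\right) \left(11 + S\right)$ ($l{\left(S \right)} = -2 + \left(11 + S\right) \left(6 + S\right) = -2 + \left(6 + S\right) \left(11 + S\right)$)
$z{\left(-5,-5 \right)} l{\left(R{\left(3 \right)} \right)} = \left(-4 - -5\right) \left(64 + \left(-4 - 3\right)^{2} + 17 \left(-4 - 3\right)\right) = \left(-4 + 5\right) \left(64 + \left(-4 - 3\right)^{2} + 17 \left(-4 - 3\right)\right) = 1 \left(64 + \left(-7\right)^{2} + 17 \left(-7\right)\right) = 1 \left(64 + 49 - 119\right) = 1 \left(-6\right) = -6$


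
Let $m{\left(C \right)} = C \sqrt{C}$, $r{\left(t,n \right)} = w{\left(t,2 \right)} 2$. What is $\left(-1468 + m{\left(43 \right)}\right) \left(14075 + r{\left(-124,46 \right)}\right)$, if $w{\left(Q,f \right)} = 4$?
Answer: $-20673844 + 605569 \sqrt{43} \approx -1.6703 \cdot 10^{7}$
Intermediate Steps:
$r{\left(t,n \right)} = 8$ ($r{\left(t,n \right)} = 4 \cdot 2 = 8$)
$m{\left(C \right)} = C^{\frac{3}{2}}$
$\left(-1468 + m{\left(43 \right)}\right) \left(14075 + r{\left(-124,46 \right)}\right) = \left(-1468 + 43^{\frac{3}{2}}\right) \left(14075 + 8\right) = \left(-1468 + 43 \sqrt{43}\right) 14083 = -20673844 + 605569 \sqrt{43}$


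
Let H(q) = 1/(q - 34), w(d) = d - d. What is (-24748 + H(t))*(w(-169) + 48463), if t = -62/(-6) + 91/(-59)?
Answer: -5351563267639/4462 ≈ -1.1994e+9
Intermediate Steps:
w(d) = 0
t = 1556/177 (t = -62*(-⅙) + 91*(-1/59) = 31/3 - 91/59 = 1556/177 ≈ 8.7910)
H(q) = 1/(-34 + q)
(-24748 + H(t))*(w(-169) + 48463) = (-24748 + 1/(-34 + 1556/177))*(0 + 48463) = (-24748 + 1/(-4462/177))*48463 = (-24748 - 177/4462)*48463 = -110425753/4462*48463 = -5351563267639/4462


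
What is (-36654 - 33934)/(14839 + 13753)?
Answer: -17647/7148 ≈ -2.4688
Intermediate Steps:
(-36654 - 33934)/(14839 + 13753) = -70588/28592 = -70588*1/28592 = -17647/7148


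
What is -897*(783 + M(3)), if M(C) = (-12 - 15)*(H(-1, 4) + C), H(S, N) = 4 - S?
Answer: -508599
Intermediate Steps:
M(C) = -135 - 27*C (M(C) = (-12 - 15)*((4 - 1*(-1)) + C) = -27*((4 + 1) + C) = -27*(5 + C) = -135 - 27*C)
-897*(783 + M(3)) = -897*(783 + (-135 - 27*3)) = -897*(783 + (-135 - 81)) = -897*(783 - 216) = -897*567 = -508599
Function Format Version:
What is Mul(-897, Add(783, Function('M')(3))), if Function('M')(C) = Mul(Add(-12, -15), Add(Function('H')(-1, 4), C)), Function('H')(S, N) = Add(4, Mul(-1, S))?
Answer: -508599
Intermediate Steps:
Function('M')(C) = Add(-135, Mul(-27, C)) (Function('M')(C) = Mul(Add(-12, -15), Add(Add(4, Mul(-1, -1)), C)) = Mul(-27, Add(Add(4, 1), C)) = Mul(-27, Add(5, C)) = Add(-135, Mul(-27, C)))
Mul(-897, Add(783, Function('M')(3))) = Mul(-897, Add(783, Add(-135, Mul(-27, 3)))) = Mul(-897, Add(783, Add(-135, -81))) = Mul(-897, Add(783, -216)) = Mul(-897, 567) = -508599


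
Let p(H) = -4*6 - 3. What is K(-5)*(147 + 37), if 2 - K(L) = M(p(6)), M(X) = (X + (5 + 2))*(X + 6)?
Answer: -76912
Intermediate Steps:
p(H) = -27 (p(H) = -24 - 3 = -27)
M(X) = (6 + X)*(7 + X) (M(X) = (X + 7)*(6 + X) = (7 + X)*(6 + X) = (6 + X)*(7 + X))
K(L) = -418 (K(L) = 2 - (42 + (-27)² + 13*(-27)) = 2 - (42 + 729 - 351) = 2 - 1*420 = 2 - 420 = -418)
K(-5)*(147 + 37) = -418*(147 + 37) = -418*184 = -76912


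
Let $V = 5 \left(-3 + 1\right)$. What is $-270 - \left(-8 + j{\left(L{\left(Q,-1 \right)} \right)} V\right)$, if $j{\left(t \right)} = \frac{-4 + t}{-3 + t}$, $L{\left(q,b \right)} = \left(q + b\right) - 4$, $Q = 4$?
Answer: $- \frac{499}{2} \approx -249.5$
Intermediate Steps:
$L{\left(q,b \right)} = -4 + b + q$ ($L{\left(q,b \right)} = \left(b + q\right) - 4 = -4 + b + q$)
$V = -10$ ($V = 5 \left(-2\right) = -10$)
$j{\left(t \right)} = \frac{-4 + t}{-3 + t}$
$-270 - \left(-8 + j{\left(L{\left(Q,-1 \right)} \right)} V\right) = -270 - \left(-8 + \frac{-4 - 1}{-3 - 1} \left(-10\right)\right) = -270 - \left(-8 + \frac{1}{-4} \left(-5\right) \left(-10\right)\right) = -270 - \left(-8 + \left(- \frac{1}{4}\right) \left(-5\right) \left(-10\right)\right) = -270 - \left(-8 + \frac{5}{4} \left(-10\right)\right) = -270 - \left(-8 - \frac{25}{2}\right) = -270 - - \frac{41}{2} = -270 + \frac{41}{2} = - \frac{499}{2}$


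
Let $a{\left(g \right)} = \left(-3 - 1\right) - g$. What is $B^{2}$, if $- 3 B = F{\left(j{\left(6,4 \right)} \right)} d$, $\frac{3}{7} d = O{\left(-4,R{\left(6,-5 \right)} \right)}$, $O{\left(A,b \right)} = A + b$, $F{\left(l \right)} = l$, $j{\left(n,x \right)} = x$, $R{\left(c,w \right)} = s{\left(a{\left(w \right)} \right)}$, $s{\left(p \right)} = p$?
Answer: $\frac{784}{9} \approx 87.111$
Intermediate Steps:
$a{\left(g \right)} = -4 - g$ ($a{\left(g \right)} = \left(-3 - 1\right) - g = -4 - g$)
$R{\left(c,w \right)} = -4 - w$
$d = -7$ ($d = \frac{7 \left(-4 - -1\right)}{3} = \frac{7 \left(-4 + \left(-4 + 5\right)\right)}{3} = \frac{7 \left(-4 + 1\right)}{3} = \frac{7}{3} \left(-3\right) = -7$)
$B = \frac{28}{3}$ ($B = - \frac{4 \left(-7\right)}{3} = \left(- \frac{1}{3}\right) \left(-28\right) = \frac{28}{3} \approx 9.3333$)
$B^{2} = \left(\frac{28}{3}\right)^{2} = \frac{784}{9}$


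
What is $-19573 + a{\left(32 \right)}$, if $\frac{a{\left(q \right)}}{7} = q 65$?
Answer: $-5013$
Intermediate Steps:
$a{\left(q \right)} = 455 q$ ($a{\left(q \right)} = 7 q 65 = 7 \cdot 65 q = 455 q$)
$-19573 + a{\left(32 \right)} = -19573 + 455 \cdot 32 = -19573 + 14560 = -5013$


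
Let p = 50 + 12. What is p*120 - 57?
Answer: 7383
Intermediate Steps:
p = 62
p*120 - 57 = 62*120 - 57 = 7440 - 57 = 7383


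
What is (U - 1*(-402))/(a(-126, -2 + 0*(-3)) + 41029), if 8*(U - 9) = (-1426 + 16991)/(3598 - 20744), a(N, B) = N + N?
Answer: 56360483/5593299536 ≈ 0.010076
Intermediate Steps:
a(N, B) = 2*N
U = 1218947/137168 (U = 9 + ((-1426 + 16991)/(3598 - 20744))/8 = 9 + (15565/(-17146))/8 = 9 + (15565*(-1/17146))/8 = 9 + (⅛)*(-15565/17146) = 9 - 15565/137168 = 1218947/137168 ≈ 8.8865)
(U - 1*(-402))/(a(-126, -2 + 0*(-3)) + 41029) = (1218947/137168 - 1*(-402))/(2*(-126) + 41029) = (1218947/137168 + 402)/(-252 + 41029) = (56360483/137168)/40777 = (56360483/137168)*(1/40777) = 56360483/5593299536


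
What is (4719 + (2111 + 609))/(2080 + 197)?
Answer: 7439/2277 ≈ 3.2670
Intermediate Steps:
(4719 + (2111 + 609))/(2080 + 197) = (4719 + 2720)/2277 = 7439*(1/2277) = 7439/2277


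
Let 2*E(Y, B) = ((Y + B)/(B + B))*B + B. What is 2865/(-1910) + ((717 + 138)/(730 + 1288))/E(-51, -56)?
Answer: -222111/147314 ≈ -1.5077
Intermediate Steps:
E(Y, B) = Y/4 + 3*B/4 (E(Y, B) = (((Y + B)/(B + B))*B + B)/2 = (((B + Y)/((2*B)))*B + B)/2 = (((B + Y)*(1/(2*B)))*B + B)/2 = (((B + Y)/(2*B))*B + B)/2 = ((B/2 + Y/2) + B)/2 = (Y/2 + 3*B/2)/2 = Y/4 + 3*B/4)
2865/(-1910) + ((717 + 138)/(730 + 1288))/E(-51, -56) = 2865/(-1910) + ((717 + 138)/(730 + 1288))/((1/4)*(-51) + (3/4)*(-56)) = 2865*(-1/1910) + (855/2018)/(-51/4 - 42) = -3/2 + (855*(1/2018))/(-219/4) = -3/2 + (855/2018)*(-4/219) = -3/2 - 570/73657 = -222111/147314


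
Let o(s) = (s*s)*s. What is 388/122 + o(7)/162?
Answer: 52351/9882 ≈ 5.2976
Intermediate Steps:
o(s) = s**3 (o(s) = s**2*s = s**3)
388/122 + o(7)/162 = 388/122 + 7**3/162 = 388*(1/122) + 343*(1/162) = 194/61 + 343/162 = 52351/9882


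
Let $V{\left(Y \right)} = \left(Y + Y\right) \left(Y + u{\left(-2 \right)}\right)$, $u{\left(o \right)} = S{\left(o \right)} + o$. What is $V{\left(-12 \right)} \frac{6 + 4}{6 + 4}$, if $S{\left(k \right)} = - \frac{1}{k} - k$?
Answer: $276$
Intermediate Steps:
$S{\left(k \right)} = - k - \frac{1}{k}$
$u{\left(o \right)} = - \frac{1}{o}$ ($u{\left(o \right)} = \left(- o - \frac{1}{o}\right) + o = - \frac{1}{o}$)
$V{\left(Y \right)} = 2 Y \left(\frac{1}{2} + Y\right)$ ($V{\left(Y \right)} = \left(Y + Y\right) \left(Y - \frac{1}{-2}\right) = 2 Y \left(Y - - \frac{1}{2}\right) = 2 Y \left(Y + \frac{1}{2}\right) = 2 Y \left(\frac{1}{2} + Y\right)$)
$V{\left(-12 \right)} \frac{6 + 4}{6 + 4} = - 12 \left(1 + 2 \left(-12\right)\right) \frac{6 + 4}{6 + 4} = - 12 \left(1 - 24\right) \frac{10}{10} = \left(-12\right) \left(-23\right) 10 \cdot \frac{1}{10} = 276 \cdot 1 = 276$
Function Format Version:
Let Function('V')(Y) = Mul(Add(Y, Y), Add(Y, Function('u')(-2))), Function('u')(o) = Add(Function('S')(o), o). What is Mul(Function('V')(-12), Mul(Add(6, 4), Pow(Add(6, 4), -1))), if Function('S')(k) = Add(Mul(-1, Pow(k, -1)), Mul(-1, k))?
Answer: 276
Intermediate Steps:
Function('S')(k) = Add(Mul(-1, k), Mul(-1, Pow(k, -1)))
Function('u')(o) = Mul(-1, Pow(o, -1)) (Function('u')(o) = Add(Add(Mul(-1, o), Mul(-1, Pow(o, -1))), o) = Mul(-1, Pow(o, -1)))
Function('V')(Y) = Mul(2, Y, Add(Rational(1, 2), Y)) (Function('V')(Y) = Mul(Add(Y, Y), Add(Y, Mul(-1, Pow(-2, -1)))) = Mul(Mul(2, Y), Add(Y, Mul(-1, Rational(-1, 2)))) = Mul(Mul(2, Y), Add(Y, Rational(1, 2))) = Mul(Mul(2, Y), Add(Rational(1, 2), Y)) = Mul(2, Y, Add(Rational(1, 2), Y)))
Mul(Function('V')(-12), Mul(Add(6, 4), Pow(Add(6, 4), -1))) = Mul(Mul(-12, Add(1, Mul(2, -12))), Mul(Add(6, 4), Pow(Add(6, 4), -1))) = Mul(Mul(-12, Add(1, -24)), Mul(10, Pow(10, -1))) = Mul(Mul(-12, -23), Mul(10, Rational(1, 10))) = Mul(276, 1) = 276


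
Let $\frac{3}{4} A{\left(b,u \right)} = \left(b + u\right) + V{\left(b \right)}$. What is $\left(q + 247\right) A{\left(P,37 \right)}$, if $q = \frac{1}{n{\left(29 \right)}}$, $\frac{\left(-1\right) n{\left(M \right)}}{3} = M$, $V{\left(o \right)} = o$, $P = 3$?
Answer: $\frac{3695936}{261} \approx 14161.0$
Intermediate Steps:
$n{\left(M \right)} = - 3 M$
$A{\left(b,u \right)} = \frac{4 u}{3} + \frac{8 b}{3}$ ($A{\left(b,u \right)} = \frac{4 \left(\left(b + u\right) + b\right)}{3} = \frac{4 \left(u + 2 b\right)}{3} = \frac{4 u}{3} + \frac{8 b}{3}$)
$q = - \frac{1}{87}$ ($q = \frac{1}{\left(-3\right) 29} = \frac{1}{-87} = - \frac{1}{87} \approx -0.011494$)
$\left(q + 247\right) A{\left(P,37 \right)} = \left(- \frac{1}{87} + 247\right) \left(\frac{4}{3} \cdot 37 + \frac{8}{3} \cdot 3\right) = \frac{21488 \left(\frac{148}{3} + 8\right)}{87} = \frac{21488}{87} \cdot \frac{172}{3} = \frac{3695936}{261}$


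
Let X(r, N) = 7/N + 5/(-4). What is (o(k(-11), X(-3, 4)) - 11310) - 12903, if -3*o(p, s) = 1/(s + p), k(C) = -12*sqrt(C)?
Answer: -460313345/19011 - 16*I*sqrt(11)/6337 ≈ -24213.0 - 0.008374*I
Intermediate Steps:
X(r, N) = -5/4 + 7/N (X(r, N) = 7/N + 5*(-1/4) = 7/N - 5/4 = -5/4 + 7/N)
o(p, s) = -1/(3*(p + s)) (o(p, s) = -1/(3*(s + p)) = -1/(3*(p + s)))
(o(k(-11), X(-3, 4)) - 11310) - 12903 = (-1/(3*(-12*I*sqrt(11)) + 3*(-5/4 + 7/4)) - 11310) - 12903 = (-1/(-36*I*sqrt(11) + 3*(1/2)) - 11310) - 12903 = (-1/(-36*I*sqrt(11) + 3/2) - 11310) - 12903 = (-1/(3/2 - 36*I*sqrt(11)) - 11310) - 12903 = (-11310 - 1/(3/2 - 36*I*sqrt(11))) - 12903 = -24213 - 1/(3/2 - 36*I*sqrt(11))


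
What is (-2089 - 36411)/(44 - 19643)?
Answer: 38500/19599 ≈ 1.9644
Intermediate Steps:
(-2089 - 36411)/(44 - 19643) = -38500/(-19599) = -38500*(-1/19599) = 38500/19599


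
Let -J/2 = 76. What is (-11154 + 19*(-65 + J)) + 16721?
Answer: 1444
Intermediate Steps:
J = -152 (J = -2*76 = -152)
(-11154 + 19*(-65 + J)) + 16721 = (-11154 + 19*(-65 - 152)) + 16721 = (-11154 + 19*(-217)) + 16721 = (-11154 - 4123) + 16721 = -15277 + 16721 = 1444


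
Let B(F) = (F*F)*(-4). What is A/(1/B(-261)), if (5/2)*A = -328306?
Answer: 178916264208/5 ≈ 3.5783e+10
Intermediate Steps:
B(F) = -4*F**2 (B(F) = F**2*(-4) = -4*F**2)
A = -656612/5 (A = (2/5)*(-328306) = -656612/5 ≈ -1.3132e+5)
A/(1/B(-261)) = -656612*(-4*(-261)**2)/5 = -656612*(-4*68121)/5 = -656612/(5*(1/(-272484))) = -656612/(5*(-1/272484)) = -656612/5*(-272484) = 178916264208/5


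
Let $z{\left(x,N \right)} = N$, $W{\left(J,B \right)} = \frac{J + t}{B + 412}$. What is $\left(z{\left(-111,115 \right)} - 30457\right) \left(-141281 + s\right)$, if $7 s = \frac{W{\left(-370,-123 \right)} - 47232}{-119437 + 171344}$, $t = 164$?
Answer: $\frac{450142663012836690}{105007861} \approx 4.2868 \cdot 10^{9}$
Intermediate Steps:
$W{\left(J,B \right)} = \frac{164 + J}{412 + B}$ ($W{\left(J,B \right)} = \frac{J + 164}{B + 412} = \frac{164 + J}{412 + B}$)
$s = - \frac{13650254}{105007861}$ ($s = \frac{\left(\frac{164 - 370}{412 - 123} - 47232\right) \frac{1}{-119437 + 171344}}{7} = \frac{\left(\frac{1}{289} \left(-206\right) - 47232\right) \frac{1}{51907}}{7} = \frac{\left(- \frac{206}{289} - 47232\right) \frac{1}{51907}}{7} = \frac{\left(- \frac{13650254}{289}\right) \frac{1}{51907}}{7} = \frac{1}{7} \left(- \frac{13650254}{15001123}\right) = - \frac{13650254}{105007861} \approx -0.12999$)
$\left(z{\left(-111,115 \right)} - 30457\right) \left(-141281 + s\right) = \left(115 - 30457\right) \left(-141281 - \frac{13650254}{105007861}\right) = \left(-30342\right) \left(- \frac{14835629260195}{105007861}\right) = \frac{450142663012836690}{105007861}$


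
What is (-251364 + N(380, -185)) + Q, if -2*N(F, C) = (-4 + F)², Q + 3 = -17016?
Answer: -339071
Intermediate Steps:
Q = -17019 (Q = -3 - 17016 = -17019)
N(F, C) = -(-4 + F)²/2
(-251364 + N(380, -185)) + Q = (-251364 - (-4 + 380)²/2) - 17019 = (-251364 - ½*376²) - 17019 = (-251364 - ½*141376) - 17019 = (-251364 - 70688) - 17019 = -322052 - 17019 = -339071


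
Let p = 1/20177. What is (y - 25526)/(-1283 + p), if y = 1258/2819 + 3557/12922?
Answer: 18760823402768593/942992082106620 ≈ 19.895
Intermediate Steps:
p = 1/20177 ≈ 4.9561e-5
y = 26283059/36427118 (y = 1258*(1/2819) + 3557*(1/12922) = 1258/2819 + 3557/12922 = 26283059/36427118 ≈ 0.72152)
(y - 25526)/(-1283 + p) = (26283059/36427118 - 25526)/(-1283 + 1/20177) = -929812331009/(36427118*(-25887090/20177)) = -929812331009/36427118*(-20177/25887090) = 18760823402768593/942992082106620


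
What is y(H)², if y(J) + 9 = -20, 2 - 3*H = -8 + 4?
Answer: 841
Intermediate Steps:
H = 2 (H = ⅔ - (-8 + 4)/3 = ⅔ - ⅓*(-4) = ⅔ + 4/3 = 2)
y(J) = -29 (y(J) = -9 - 20 = -29)
y(H)² = (-29)² = 841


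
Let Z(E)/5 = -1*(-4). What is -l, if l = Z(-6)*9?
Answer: -180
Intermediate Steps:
Z(E) = 20 (Z(E) = 5*(-1*(-4)) = 5*4 = 20)
l = 180 (l = 20*9 = 180)
-l = -1*180 = -180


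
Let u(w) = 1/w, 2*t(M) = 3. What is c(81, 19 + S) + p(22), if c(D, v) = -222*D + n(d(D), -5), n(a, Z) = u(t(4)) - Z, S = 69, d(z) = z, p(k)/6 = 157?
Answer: -51103/3 ≈ -17034.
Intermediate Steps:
t(M) = 3/2 (t(M) = (½)*3 = 3/2)
p(k) = 942 (p(k) = 6*157 = 942)
n(a, Z) = ⅔ - Z (n(a, Z) = 1/(3/2) - Z = ⅔ - Z)
c(D, v) = 17/3 - 222*D (c(D, v) = -222*D + (⅔ - 1*(-5)) = -222*D + (⅔ + 5) = -222*D + 17/3 = 17/3 - 222*D)
c(81, 19 + S) + p(22) = (17/3 - 222*81) + 942 = (17/3 - 17982) + 942 = -53929/3 + 942 = -51103/3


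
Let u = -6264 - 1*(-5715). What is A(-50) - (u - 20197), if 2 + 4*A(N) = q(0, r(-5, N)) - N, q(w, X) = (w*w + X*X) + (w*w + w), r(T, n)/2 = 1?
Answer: 20759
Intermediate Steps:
u = -549 (u = -6264 + 5715 = -549)
r(T, n) = 2 (r(T, n) = 2*1 = 2)
q(w, X) = w + X² + 2*w² (q(w, X) = (w² + X²) + (w² + w) = (X² + w²) + (w + w²) = w + X² + 2*w²)
A(N) = ½ - N/4 (A(N) = -½ + ((0 + 2² + 2*0²) - N)/4 = -½ + ((0 + 4 + 2*0) - N)/4 = -½ + ((0 + 4 + 0) - N)/4 = -½ + (4 - N)/4 = -½ + (1 - N/4) = ½ - N/4)
A(-50) - (u - 20197) = (½ - ¼*(-50)) - (-549 - 20197) = (½ + 25/2) - 1*(-20746) = 13 + 20746 = 20759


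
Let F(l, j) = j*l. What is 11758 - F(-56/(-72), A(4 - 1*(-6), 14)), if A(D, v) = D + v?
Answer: 35218/3 ≈ 11739.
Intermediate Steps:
11758 - F(-56/(-72), A(4 - 1*(-6), 14)) = 11758 - ((4 - 1*(-6)) + 14)*(-56/(-72)) = 11758 - ((4 + 6) + 14)*(-56*(-1/72)) = 11758 - (10 + 14)*7/9 = 11758 - 24*7/9 = 11758 - 1*56/3 = 11758 - 56/3 = 35218/3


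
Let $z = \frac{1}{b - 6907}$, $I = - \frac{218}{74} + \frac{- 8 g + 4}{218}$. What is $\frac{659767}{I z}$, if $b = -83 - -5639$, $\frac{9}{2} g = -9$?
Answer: $\frac{3594795260161}{11511} \approx 3.1229 \cdot 10^{8}$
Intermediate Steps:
$g = -2$ ($g = \frac{2}{9} \left(-9\right) = -2$)
$I = - \frac{11511}{4033}$ ($I = - \frac{218}{74} + \frac{\left(-8\right) \left(-2\right) + 4}{218} = \left(-218\right) \frac{1}{74} + \left(16 + 4\right) \frac{1}{218} = - \frac{109}{37} + 20 \cdot \frac{1}{218} = - \frac{109}{37} + \frac{10}{109} = - \frac{11511}{4033} \approx -2.8542$)
$b = 5556$ ($b = -83 + 5639 = 5556$)
$z = - \frac{1}{1351}$ ($z = \frac{1}{5556 - 6907} = \frac{1}{-1351} = - \frac{1}{1351} \approx -0.00074019$)
$\frac{659767}{I z} = \frac{659767}{\left(- \frac{11511}{4033}\right) \left(- \frac{1}{1351}\right)} = \frac{659767}{\frac{11511}{5448583}} = 659767 \cdot \frac{5448583}{11511} = \frac{3594795260161}{11511}$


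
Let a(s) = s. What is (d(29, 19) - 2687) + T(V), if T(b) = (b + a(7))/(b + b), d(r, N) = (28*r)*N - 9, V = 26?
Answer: 662097/52 ≈ 12733.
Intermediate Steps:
d(r, N) = -9 + 28*N*r (d(r, N) = 28*N*r - 9 = -9 + 28*N*r)
T(b) = (7 + b)/(2*b) (T(b) = (b + 7)/(b + b) = (7 + b)/((2*b)) = (7 + b)*(1/(2*b)) = (7 + b)/(2*b))
(d(29, 19) - 2687) + T(V) = ((-9 + 28*19*29) - 2687) + (½)*(7 + 26)/26 = ((-9 + 15428) - 2687) + (½)*(1/26)*33 = (15419 - 2687) + 33/52 = 12732 + 33/52 = 662097/52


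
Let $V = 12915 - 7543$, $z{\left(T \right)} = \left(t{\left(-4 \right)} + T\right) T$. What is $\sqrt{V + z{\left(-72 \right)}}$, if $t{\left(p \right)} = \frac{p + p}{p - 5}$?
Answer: $2 \sqrt{2623} \approx 102.43$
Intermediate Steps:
$t{\left(p \right)} = \frac{2 p}{-5 + p}$
$z{\left(T \right)} = T \left(\frac{8}{9} + T\right)$ ($z{\left(T \right)} = \left(2 \left(-4\right) \frac{1}{-5 - 4} + T\right) T = \left(2 \left(-4\right) \frac{1}{-9} + T\right) T = \left(2 \left(-4\right) \left(- \frac{1}{9}\right) + T\right) T = \left(\frac{8}{9} + T\right) T = T \left(\frac{8}{9} + T\right)$)
$V = 5372$ ($V = 12915 - 7543 = 5372$)
$\sqrt{V + z{\left(-72 \right)}} = \sqrt{5372 + \frac{1}{9} \left(-72\right) \left(8 + 9 \left(-72\right)\right)} = \sqrt{5372 + \frac{1}{9} \left(-72\right) \left(8 - 648\right)} = \sqrt{5372 + \frac{1}{9} \left(-72\right) \left(-640\right)} = \sqrt{5372 + 5120} = \sqrt{10492} = 2 \sqrt{2623}$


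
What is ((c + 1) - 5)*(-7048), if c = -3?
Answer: 49336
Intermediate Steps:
((c + 1) - 5)*(-7048) = ((-3 + 1) - 5)*(-7048) = (-2 - 5)*(-7048) = -7*(-7048) = 49336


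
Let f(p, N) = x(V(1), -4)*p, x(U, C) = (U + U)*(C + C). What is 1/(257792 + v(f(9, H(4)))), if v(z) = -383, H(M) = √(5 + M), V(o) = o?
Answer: 1/257409 ≈ 3.8849e-6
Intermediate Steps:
x(U, C) = 4*C*U (x(U, C) = (2*U)*(2*C) = 4*C*U)
f(p, N) = -16*p (f(p, N) = (4*(-4)*1)*p = -16*p)
1/(257792 + v(f(9, H(4)))) = 1/(257792 - 383) = 1/257409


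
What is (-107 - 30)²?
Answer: 18769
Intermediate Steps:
(-107 - 30)² = (-137)² = 18769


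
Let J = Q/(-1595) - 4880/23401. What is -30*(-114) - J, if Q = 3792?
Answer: 127746635092/37324595 ≈ 3422.6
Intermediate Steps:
J = -96520192/37324595 (J = 3792/(-1595) - 4880/23401 = 3792*(-1/1595) - 4880*1/23401 = -3792/1595 - 4880/23401 = -96520192/37324595 ≈ -2.5860)
-30*(-114) - J = -30*(-114) - 1*(-96520192/37324595) = 3420 + 96520192/37324595 = 127746635092/37324595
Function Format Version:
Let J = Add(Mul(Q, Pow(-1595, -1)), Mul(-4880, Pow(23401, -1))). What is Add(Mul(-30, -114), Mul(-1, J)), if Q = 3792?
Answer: Rational(127746635092, 37324595) ≈ 3422.6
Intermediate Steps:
J = Rational(-96520192, 37324595) (J = Add(Mul(3792, Pow(-1595, -1)), Mul(-4880, Pow(23401, -1))) = Add(Mul(3792, Rational(-1, 1595)), Mul(-4880, Rational(1, 23401))) = Add(Rational(-3792, 1595), Rational(-4880, 23401)) = Rational(-96520192, 37324595) ≈ -2.5860)
Add(Mul(-30, -114), Mul(-1, J)) = Add(Mul(-30, -114), Mul(-1, Rational(-96520192, 37324595))) = Add(3420, Rational(96520192, 37324595)) = Rational(127746635092, 37324595)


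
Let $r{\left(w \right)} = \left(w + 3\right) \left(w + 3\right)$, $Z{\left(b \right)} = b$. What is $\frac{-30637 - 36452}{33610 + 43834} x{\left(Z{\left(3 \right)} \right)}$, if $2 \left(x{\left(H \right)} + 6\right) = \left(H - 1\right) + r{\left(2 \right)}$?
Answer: $- \frac{52965}{8152} \approx -6.4972$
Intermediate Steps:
$r{\left(w \right)} = \left(3 + w\right)^{2}$ ($r{\left(w \right)} = \left(3 + w\right) \left(3 + w\right) = \left(3 + w\right)^{2}$)
$x{\left(H \right)} = 6 + \frac{H}{2}$ ($x{\left(H \right)} = -6 + \frac{\left(H - 1\right) + \left(3 + 2\right)^{2}}{2} = -6 + \frac{\left(-1 + H\right) + 5^{2}}{2} = -6 + \frac{\left(-1 + H\right) + 25}{2} = -6 + \frac{24 + H}{2} = -6 + \left(12 + \frac{H}{2}\right) = 6 + \frac{H}{2}$)
$\frac{-30637 - 36452}{33610 + 43834} x{\left(Z{\left(3 \right)} \right)} = \frac{-30637 - 36452}{33610 + 43834} \left(6 + \frac{1}{2} \cdot 3\right) = - \frac{67089}{77444} \left(6 + \frac{3}{2}\right) = \left(-67089\right) \frac{1}{77444} \cdot \frac{15}{2} = \left(- \frac{3531}{4076}\right) \frac{15}{2} = - \frac{52965}{8152}$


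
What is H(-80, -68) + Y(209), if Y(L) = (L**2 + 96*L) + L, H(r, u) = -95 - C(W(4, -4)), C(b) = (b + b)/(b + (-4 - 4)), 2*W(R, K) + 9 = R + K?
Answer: 1596457/25 ≈ 63858.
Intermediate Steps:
W(R, K) = -9/2 + K/2 + R/2 (W(R, K) = -9/2 + (R + K)/2 = -9/2 + (K + R)/2 = -9/2 + (K/2 + R/2) = -9/2 + K/2 + R/2)
C(b) = 2*b/(-8 + b) (C(b) = (2*b)/(b - 8) = (2*b)/(-8 + b) = 2*b/(-8 + b))
H(r, u) = -2393/25 (H(r, u) = -95 - 2*(-9/2 + (1/2)*(-4) + (1/2)*4)/(-8 + (-9/2 + (1/2)*(-4) + (1/2)*4)) = -95 - 2*(-9/2 - 2 + 2)/(-8 + (-9/2 - 2 + 2)) = -95 - 2*(-9)/(2*(-8 - 9/2)) = -95 - 2*(-9)/(2*(-25/2)) = -95 - 2*(-9)*(-2)/(2*25) = -95 - 1*18/25 = -95 - 18/25 = -2393/25)
Y(L) = L**2 + 97*L
H(-80, -68) + Y(209) = -2393/25 + 209*(97 + 209) = -2393/25 + 209*306 = -2393/25 + 63954 = 1596457/25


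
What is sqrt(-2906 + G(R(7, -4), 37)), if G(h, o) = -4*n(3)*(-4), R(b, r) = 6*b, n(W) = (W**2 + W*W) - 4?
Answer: 3*I*sqrt(298) ≈ 51.788*I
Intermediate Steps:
n(W) = -4 + 2*W**2 (n(W) = (W**2 + W**2) - 4 = 2*W**2 - 4 = -4 + 2*W**2)
G(h, o) = 224 (G(h, o) = -4*(-4 + 2*3**2)*(-4) = -4*(-4 + 2*9)*(-4) = -4*(-4 + 18)*(-4) = -4*14*(-4) = -56*(-4) = -1*(-224) = 224)
sqrt(-2906 + G(R(7, -4), 37)) = sqrt(-2906 + 224) = sqrt(-2682) = 3*I*sqrt(298)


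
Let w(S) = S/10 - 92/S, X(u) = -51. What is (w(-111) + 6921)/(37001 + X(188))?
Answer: 7670909/41014500 ≈ 0.18703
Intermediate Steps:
w(S) = -92/S + S/10 (w(S) = S*(1/10) - 92/S = S/10 - 92/S = -92/S + S/10)
(w(-111) + 6921)/(37001 + X(188)) = ((-92/(-111) + (1/10)*(-111)) + 6921)/(37001 - 51) = ((-92*(-1/111) - 111/10) + 6921)/36950 = ((92/111 - 111/10) + 6921)*(1/36950) = (-11401/1110 + 6921)*(1/36950) = (7670909/1110)*(1/36950) = 7670909/41014500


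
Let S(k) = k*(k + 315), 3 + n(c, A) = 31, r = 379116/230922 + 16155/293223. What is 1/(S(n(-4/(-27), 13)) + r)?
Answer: 1253919289/12044768556663 ≈ 0.00010410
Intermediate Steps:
r = 2127705107/1253919289 (r = 379116*(1/230922) + 16155*(1/293223) = 21062/12829 + 5385/97741 = 2127705107/1253919289 ≈ 1.6968)
n(c, A) = 28 (n(c, A) = -3 + 31 = 28)
S(k) = k*(315 + k)
1/(S(n(-4/(-27), 13)) + r) = 1/(28*(315 + 28) + 2127705107/1253919289) = 1/(28*343 + 2127705107/1253919289) = 1/(9604 + 2127705107/1253919289) = 1/(12044768556663/1253919289) = 1253919289/12044768556663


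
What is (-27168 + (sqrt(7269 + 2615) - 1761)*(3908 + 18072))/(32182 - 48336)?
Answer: 19366974/8077 - 21980*sqrt(2471)/8077 ≈ 2262.5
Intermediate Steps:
(-27168 + (sqrt(7269 + 2615) - 1761)*(3908 + 18072))/(32182 - 48336) = (-27168 + (sqrt(9884) - 1761)*21980)/(-16154) = (-27168 + (2*sqrt(2471) - 1761)*21980)*(-1/16154) = (-27168 + (-1761 + 2*sqrt(2471))*21980)*(-1/16154) = (-27168 + (-38706780 + 43960*sqrt(2471)))*(-1/16154) = (-38733948 + 43960*sqrt(2471))*(-1/16154) = 19366974/8077 - 21980*sqrt(2471)/8077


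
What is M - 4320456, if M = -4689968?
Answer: -9010424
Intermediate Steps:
M - 4320456 = -4689968 - 4320456 = -9010424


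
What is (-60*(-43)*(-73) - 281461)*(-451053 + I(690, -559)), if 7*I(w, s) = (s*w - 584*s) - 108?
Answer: 1511224380133/7 ≈ 2.1589e+11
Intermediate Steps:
I(w, s) = -108/7 - 584*s/7 + s*w/7 (I(w, s) = ((s*w - 584*s) - 108)/7 = ((-584*s + s*w) - 108)/7 = (-108 - 584*s + s*w)/7 = -108/7 - 584*s/7 + s*w/7)
(-60*(-43)*(-73) - 281461)*(-451053 + I(690, -559)) = (-60*(-43)*(-73) - 281461)*(-451053 + (-108/7 - 584/7*(-559) + (⅐)*(-559)*690)) = (2580*(-73) - 281461)*(-451053 + (-108/7 + 326456/7 - 385710/7)) = (-188340 - 281461)*(-451053 - 59362/7) = -469801*(-3216733/7) = 1511224380133/7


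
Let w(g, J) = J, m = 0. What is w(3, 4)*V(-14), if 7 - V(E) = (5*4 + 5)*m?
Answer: 28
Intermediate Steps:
V(E) = 7 (V(E) = 7 - (5*4 + 5)*0 = 7 - (20 + 5)*0 = 7 - 25*0 = 7 - 1*0 = 7 + 0 = 7)
w(3, 4)*V(-14) = 4*7 = 28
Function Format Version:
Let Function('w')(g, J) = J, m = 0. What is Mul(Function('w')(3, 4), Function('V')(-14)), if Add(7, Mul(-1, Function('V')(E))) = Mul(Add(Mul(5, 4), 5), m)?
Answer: 28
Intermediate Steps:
Function('V')(E) = 7 (Function('V')(E) = Add(7, Mul(-1, Mul(Add(Mul(5, 4), 5), 0))) = Add(7, Mul(-1, Mul(Add(20, 5), 0))) = Add(7, Mul(-1, Mul(25, 0))) = Add(7, Mul(-1, 0)) = Add(7, 0) = 7)
Mul(Function('w')(3, 4), Function('V')(-14)) = Mul(4, 7) = 28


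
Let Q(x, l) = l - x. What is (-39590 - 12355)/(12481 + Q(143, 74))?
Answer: -51945/12412 ≈ -4.1851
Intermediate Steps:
(-39590 - 12355)/(12481 + Q(143, 74)) = (-39590 - 12355)/(12481 + (74 - 1*143)) = -51945/(12481 + (74 - 143)) = -51945/(12481 - 69) = -51945/12412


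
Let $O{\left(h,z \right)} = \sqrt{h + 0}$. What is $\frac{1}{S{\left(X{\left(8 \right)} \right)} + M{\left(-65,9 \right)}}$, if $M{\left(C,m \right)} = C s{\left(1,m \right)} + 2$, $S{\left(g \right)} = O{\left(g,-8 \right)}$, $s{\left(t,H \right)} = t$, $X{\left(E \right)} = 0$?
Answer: $- \frac{1}{63} \approx -0.015873$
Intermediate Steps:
$O{\left(h,z \right)} = \sqrt{h}$
$S{\left(g \right)} = \sqrt{g}$
$M{\left(C,m \right)} = 2 + C$ ($M{\left(C,m \right)} = C 1 + 2 = C + 2 = 2 + C$)
$\frac{1}{S{\left(X{\left(8 \right)} \right)} + M{\left(-65,9 \right)}} = \frac{1}{\sqrt{0} + \left(2 - 65\right)} = \frac{1}{0 - 63} = \frac{1}{-63} = - \frac{1}{63}$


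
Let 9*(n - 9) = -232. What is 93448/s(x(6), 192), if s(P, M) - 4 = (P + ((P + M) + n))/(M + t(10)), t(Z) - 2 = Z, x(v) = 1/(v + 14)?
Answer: 1715705280/89219 ≈ 19230.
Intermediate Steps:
n = -151/9 (n = 9 + (⅑)*(-232) = 9 - 232/9 = -151/9 ≈ -16.778)
x(v) = 1/(14 + v)
t(Z) = 2 + Z
s(P, M) = 4 + (-151/9 + M + 2*P)/(12 + M) (s(P, M) = 4 + (P + ((P + M) - 151/9))/(M + (2 + 10)) = 4 + (P + ((M + P) - 151/9))/(M + 12) = 4 + (P + (-151/9 + M + P))/(12 + M) = 4 + (-151/9 + M + 2*P)/(12 + M))
93448/s(x(6), 192) = 93448/(((281 + 18/(14 + 6) + 45*192)/(9*(12 + 192)))) = 93448/(((⅑)*(281 + 18/20 + 8640)/204)) = 93448/(((⅑)*(1/204)*(281 + 18*(1/20) + 8640))) = 93448/(((⅑)*(1/204)*(281 + 9/10 + 8640))) = 93448/(((⅑)*(1/204)*(89219/10))) = 93448/(89219/18360) = 93448*(18360/89219) = 1715705280/89219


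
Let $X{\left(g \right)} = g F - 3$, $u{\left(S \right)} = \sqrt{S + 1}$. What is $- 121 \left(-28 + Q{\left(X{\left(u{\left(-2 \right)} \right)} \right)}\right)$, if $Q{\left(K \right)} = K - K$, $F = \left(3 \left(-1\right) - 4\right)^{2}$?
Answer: $3388$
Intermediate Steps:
$F = 49$ ($F = \left(-3 - 4\right)^{2} = \left(-7\right)^{2} = 49$)
$u{\left(S \right)} = \sqrt{1 + S}$
$X{\left(g \right)} = -3 + 49 g$ ($X{\left(g \right)} = g 49 - 3 = 49 g - 3 = -3 + 49 g$)
$Q{\left(K \right)} = 0$
$- 121 \left(-28 + Q{\left(X{\left(u{\left(-2 \right)} \right)} \right)}\right) = - 121 \left(-28 + 0\right) = \left(-121\right) \left(-28\right) = 3388$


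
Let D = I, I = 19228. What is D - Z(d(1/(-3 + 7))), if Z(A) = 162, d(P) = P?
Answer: 19066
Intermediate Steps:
D = 19228
D - Z(d(1/(-3 + 7))) = 19228 - 1*162 = 19228 - 162 = 19066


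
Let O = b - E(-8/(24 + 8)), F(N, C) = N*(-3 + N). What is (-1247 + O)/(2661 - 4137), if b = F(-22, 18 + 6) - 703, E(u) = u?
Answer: 5599/5904 ≈ 0.94834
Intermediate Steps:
b = -153 (b = -22*(-3 - 22) - 703 = -22*(-25) - 703 = 550 - 703 = -153)
O = -611/4 (O = -153 - (-8)/(24 + 8) = -153 - (-8)/32 = -153 - 1*(-¼) = -153 + ¼ = -611/4 ≈ -152.75)
(-1247 + O)/(2661 - 4137) = (-1247 - 611/4)/(2661 - 4137) = -5599/4/(-1476) = -5599/4*(-1/1476) = 5599/5904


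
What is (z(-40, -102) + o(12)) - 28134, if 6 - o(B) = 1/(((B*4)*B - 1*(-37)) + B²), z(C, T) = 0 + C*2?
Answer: -21353457/757 ≈ -28208.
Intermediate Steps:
z(C, T) = 2*C (z(C, T) = 0 + 2*C = 2*C)
o(B) = 6 - 1/(37 + 5*B²) (o(B) = 6 - 1/(((B*4)*B - 1*(-37)) + B²) = 6 - 1/(((4*B)*B + 37) + B²) = 6 - 1/((4*B² + 37) + B²) = 6 - 1/((37 + 4*B²) + B²) = 6 - 1/(37 + 5*B²))
(z(-40, -102) + o(12)) - 28134 = (2*(-40) + (221 + 30*12²)/(37 + 5*12²)) - 28134 = (-80 + (221 + 30*144)/(37 + 5*144)) - 28134 = (-80 + (221 + 4320)/(37 + 720)) - 28134 = (-80 + 4541/757) - 28134 = -56019/757 - 28134 = -21353457/757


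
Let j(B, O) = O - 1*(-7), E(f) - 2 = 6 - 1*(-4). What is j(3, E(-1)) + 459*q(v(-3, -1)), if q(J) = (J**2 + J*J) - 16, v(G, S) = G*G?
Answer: 67033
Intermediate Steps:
v(G, S) = G**2
E(f) = 12 (E(f) = 2 + (6 - 1*(-4)) = 2 + (6 + 4) = 2 + 10 = 12)
j(B, O) = 7 + O (j(B, O) = O + 7 = 7 + O)
q(J) = -16 + 2*J**2 (q(J) = (J**2 + J**2) - 16 = 2*J**2 - 16 = -16 + 2*J**2)
j(3, E(-1)) + 459*q(v(-3, -1)) = (7 + 12) + 459*(-16 + 2*((-3)**2)**2) = 19 + 459*(-16 + 2*9**2) = 19 + 459*(-16 + 2*81) = 19 + 459*(-16 + 162) = 19 + 459*146 = 19 + 67014 = 67033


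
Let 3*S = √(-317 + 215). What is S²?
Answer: -34/3 ≈ -11.333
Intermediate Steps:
S = I*√102/3 (S = √(-317 + 215)/3 = √(-102)/3 = (I*√102)/3 = I*√102/3 ≈ 3.3665*I)
S² = (I*√102/3)² = -34/3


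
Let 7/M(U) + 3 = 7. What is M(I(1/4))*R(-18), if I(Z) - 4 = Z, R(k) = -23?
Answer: -161/4 ≈ -40.250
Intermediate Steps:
I(Z) = 4 + Z
M(U) = 7/4 (M(U) = 7/(-3 + 7) = 7/4)
M(I(1/4))*R(-18) = (7/4)*(-23) = -161/4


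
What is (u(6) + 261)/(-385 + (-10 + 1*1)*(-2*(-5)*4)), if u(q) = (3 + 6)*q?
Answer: -63/149 ≈ -0.42282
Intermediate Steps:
u(q) = 9*q
(u(6) + 261)/(-385 + (-10 + 1*1)*(-2*(-5)*4)) = (9*6 + 261)/(-385 + (-10 + 1*1)*(-2*(-5)*4)) = (54 + 261)/(-385 + (-10 + 1)*(10*4)) = 315/(-385 - 9*40) = 315/(-385 - 360) = 315/(-745) = 315*(-1/745) = -63/149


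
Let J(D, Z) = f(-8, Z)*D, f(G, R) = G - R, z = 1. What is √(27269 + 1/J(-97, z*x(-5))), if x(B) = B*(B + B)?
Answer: 3*√95901668030/5626 ≈ 165.13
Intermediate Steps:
x(B) = 2*B² (x(B) = B*(2*B) = 2*B²)
J(D, Z) = D*(-8 - Z) (J(D, Z) = (-8 - Z)*D = D*(-8 - Z))
√(27269 + 1/J(-97, z*x(-5))) = √(27269 + 1/(-1*(-97)*(8 + 1*(2*(-5)²)))) = √(27269 + 1/(-1*(-97)*(8 + 1*(2*25)))) = √(27269 + 1/(-1*(-97)*(8 + 1*50))) = √(27269 + 1/(-1*(-97)*(8 + 50))) = √(27269 + 1/(-1*(-97)*58)) = √(27269 + 1/5626) = √(153415395/5626) = 3*√95901668030/5626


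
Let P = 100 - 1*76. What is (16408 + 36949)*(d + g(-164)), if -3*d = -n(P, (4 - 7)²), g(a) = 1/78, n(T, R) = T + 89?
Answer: 156816223/78 ≈ 2.0105e+6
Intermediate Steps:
P = 24 (P = 100 - 76 = 24)
n(T, R) = 89 + T
g(a) = 1/78
d = 113/3 (d = -(-1)*(89 + 24)/3 = -(-1)*113/3 = -⅓*(-113) = 113/3 ≈ 37.667)
(16408 + 36949)*(d + g(-164)) = (16408 + 36949)*(113/3 + 1/78) = 53357*(2939/78) = 156816223/78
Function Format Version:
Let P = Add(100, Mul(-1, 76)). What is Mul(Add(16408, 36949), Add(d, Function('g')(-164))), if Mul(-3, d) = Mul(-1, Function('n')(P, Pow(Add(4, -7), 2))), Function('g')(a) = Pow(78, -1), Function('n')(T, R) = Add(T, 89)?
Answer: Rational(156816223, 78) ≈ 2.0105e+6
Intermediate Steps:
P = 24 (P = Add(100, -76) = 24)
Function('n')(T, R) = Add(89, T)
Function('g')(a) = Rational(1, 78)
d = Rational(113, 3) (d = Mul(Rational(-1, 3), Mul(-1, Add(89, 24))) = Mul(Rational(-1, 3), Mul(-1, 113)) = Mul(Rational(-1, 3), -113) = Rational(113, 3) ≈ 37.667)
Mul(Add(16408, 36949), Add(d, Function('g')(-164))) = Mul(Add(16408, 36949), Add(Rational(113, 3), Rational(1, 78))) = Mul(53357, Rational(2939, 78)) = Rational(156816223, 78)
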